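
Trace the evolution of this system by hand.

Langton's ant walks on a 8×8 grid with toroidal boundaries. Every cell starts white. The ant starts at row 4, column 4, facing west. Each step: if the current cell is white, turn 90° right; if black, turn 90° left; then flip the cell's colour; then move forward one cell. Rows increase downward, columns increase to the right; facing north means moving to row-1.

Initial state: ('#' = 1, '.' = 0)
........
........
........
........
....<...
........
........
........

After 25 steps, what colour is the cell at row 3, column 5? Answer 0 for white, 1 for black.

step 0: ........
........
........
........
....<...
........
........
........
step 1: ........
........
........
....^...
....#...
........
........
........
step 2: ........
........
........
....#>..
....#...
........
........
........
step 3: ........
........
........
....##..
....#v..
........
........
........
step 4: ........
........
........
....##..
....<#..
........
........
........
step 5: ........
........
........
....##..
.....#..
....v...
........
........
step 6: ........
........
........
....##..
.....#..
...<#...
........
........
step 7: ........
........
........
....##..
...^.#..
...##...
........
........
step 8: ........
........
........
....##..
...#>#..
...##...
........
........
step 9: ........
........
........
....##..
...###..
...#v...
........
........
step 10: ........
........
........
....##..
...###..
...#.>..
........
........
step 11: ........
........
........
....##..
...###..
...#.#..
.....v..
........
step 12: ........
........
........
....##..
...###..
...#.#..
....<#..
........
step 13: ........
........
........
....##..
...###..
...#^#..
....##..
........
step 14: ........
........
........
....##..
...###..
...##>..
....##..
........
step 15: ........
........
........
....##..
...##^..
...##...
....##..
........
step 16: ........
........
........
....##..
...#<...
...##...
....##..
........
step 17: ........
........
........
....##..
...#....
...#v...
....##..
........
step 18: ........
........
........
....##..
...#....
...#.>..
....##..
........
step 19: ........
........
........
....##..
...#....
...#.#..
....#v..
........
step 20: ........
........
........
....##..
...#....
...#.#..
....#.>.
........
step 21: ........
........
........
....##..
...#....
...#.#..
....#.#.
......v.
step 22: ........
........
........
....##..
...#....
...#.#..
....#.#.
.....<#.
step 23: ........
........
........
....##..
...#....
...#.#..
....#^#.
.....##.
step 24: ........
........
........
....##..
...#....
...#.#..
....##>.
.....##.
step 25: ........
........
........
....##..
...#....
...#.#^.
....##..
.....##.

1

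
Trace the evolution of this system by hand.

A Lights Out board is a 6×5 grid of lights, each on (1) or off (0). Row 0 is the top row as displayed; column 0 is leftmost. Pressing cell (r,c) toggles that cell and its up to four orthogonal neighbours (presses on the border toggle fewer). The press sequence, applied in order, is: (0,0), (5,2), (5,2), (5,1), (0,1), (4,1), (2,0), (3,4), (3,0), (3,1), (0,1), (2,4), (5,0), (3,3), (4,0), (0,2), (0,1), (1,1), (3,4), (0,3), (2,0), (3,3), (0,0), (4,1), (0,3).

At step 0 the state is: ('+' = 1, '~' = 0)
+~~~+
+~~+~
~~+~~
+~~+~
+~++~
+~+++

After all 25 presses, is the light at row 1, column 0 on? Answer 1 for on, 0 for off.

0

gen 0: +~~~+
+~~+~
~~+~~
+~~+~
+~++~
+~+++
gen 1: ~+~~+
~~~+~
~~+~~
+~~+~
+~++~
+~+++
gen 2: ~+~~+
~~~+~
~~+~~
+~~+~
+~~+~
++~~+
gen 3: ~+~~+
~~~+~
~~+~~
+~~+~
+~++~
+~+++
gen 4: ~+~~+
~~~+~
~~+~~
+~~+~
++++~
~+~++
gen 5: +~+~+
~+~+~
~~+~~
+~~+~
++++~
~+~++
gen 6: +~+~+
~+~+~
~~+~~
++~+~
~~~+~
~~~++
gen 7: +~+~+
++~+~
+++~~
~+~+~
~~~+~
~~~++
gen 8: +~+~+
++~+~
+++~+
~+~~+
~~~++
~~~++
gen 9: +~+~+
++~+~
~++~+
+~~~+
+~~++
~~~++
gen 10: +~+~+
++~+~
~~+~+
~++~+
++~++
~~~++
gen 11: ~+~~+
+~~+~
~~+~+
~++~+
++~++
~~~++
gen 12: ~+~~+
+~~++
~~++~
~++~~
++~++
~~~++
gen 13: ~+~~+
+~~++
~~++~
~++~~
~+~++
++~++
gen 14: ~+~~+
+~~++
~~+~~
~+~++
~+~~+
++~++
gen 15: ~+~~+
+~~++
~~+~~
++~++
+~~~+
~+~++
gen 16: ~~+++
+~+++
~~+~~
++~++
+~~~+
~+~++
gen 17: ++~++
+++++
~~+~~
++~++
+~~~+
~+~++
gen 18: +~~++
~~~++
~++~~
++~++
+~~~+
~+~++
gen 19: +~~++
~~~++
~++~+
++~~~
+~~~~
~+~++
gen 20: +~+~~
~~~~+
~++~+
++~~~
+~~~~
~+~++
gen 21: +~+~~
+~~~+
+~+~+
~+~~~
+~~~~
~+~++
gen 22: +~+~~
+~~~+
+~+++
~++++
+~~+~
~+~++
gen 23: ~++~~
~~~~+
+~+++
~++++
+~~+~
~+~++
gen 24: ~++~~
~~~~+
+~+++
~~+++
~+++~
~~~++
gen 25: ~+~++
~~~++
+~+++
~~+++
~+++~
~~~++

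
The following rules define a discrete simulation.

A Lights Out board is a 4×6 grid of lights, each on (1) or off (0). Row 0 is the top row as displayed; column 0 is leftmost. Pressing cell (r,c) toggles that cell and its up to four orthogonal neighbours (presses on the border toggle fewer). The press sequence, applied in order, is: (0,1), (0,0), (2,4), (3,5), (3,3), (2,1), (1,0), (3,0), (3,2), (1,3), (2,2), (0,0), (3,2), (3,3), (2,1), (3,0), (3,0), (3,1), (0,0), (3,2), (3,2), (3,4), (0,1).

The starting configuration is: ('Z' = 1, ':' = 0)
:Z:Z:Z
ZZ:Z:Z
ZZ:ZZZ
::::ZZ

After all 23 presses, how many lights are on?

10

gen 0: :Z:Z:Z
ZZ:Z:Z
ZZ:ZZZ
::::ZZ
gen 1: Z:ZZ:Z
Z::Z:Z
ZZ:ZZZ
::::ZZ
gen 2: :ZZZ:Z
:::Z:Z
ZZ:ZZZ
::::ZZ
gen 3: :ZZZ:Z
:::ZZZ
ZZ::::
:::::Z
gen 4: :ZZZ:Z
:::ZZZ
ZZ:::Z
::::Z:
gen 5: :ZZZ:Z
:::ZZZ
ZZ:Z:Z
::ZZ::
gen 6: :ZZZ:Z
:Z:ZZZ
::ZZ:Z
:ZZZ::
gen 7: ZZZZ:Z
Z::ZZZ
Z:ZZ:Z
:ZZZ::
gen 8: ZZZZ:Z
Z::ZZZ
::ZZ:Z
Z:ZZ::
gen 9: ZZZZ:Z
Z::ZZZ
:::Z:Z
ZZ::::
gen 10: ZZZ::Z
Z:Z::Z
:::::Z
ZZ::::
gen 11: ZZZ::Z
Z::::Z
:ZZZ:Z
ZZZ:::
gen 12: ::Z::Z
:::::Z
:ZZZ:Z
ZZZ:::
gen 13: ::Z::Z
:::::Z
:Z:Z:Z
Z::Z::
gen 14: ::Z::Z
:::::Z
:Z:::Z
Z:Z:Z:
gen 15: ::Z::Z
:Z:::Z
Z:Z::Z
ZZZ:Z:
gen 16: ::Z::Z
:Z:::Z
::Z::Z
::Z:Z:
gen 17: ::Z::Z
:Z:::Z
Z:Z::Z
ZZZ:Z:
gen 18: ::Z::Z
:Z:::Z
ZZZ::Z
::::Z:
gen 19: ZZZ::Z
ZZ:::Z
ZZZ::Z
::::Z:
gen 20: ZZZ::Z
ZZ:::Z
ZZ:::Z
:ZZZZ:
gen 21: ZZZ::Z
ZZ:::Z
ZZZ::Z
::::Z:
gen 22: ZZZ::Z
ZZ:::Z
ZZZ:ZZ
:::Z:Z
gen 23: :::::Z
Z::::Z
ZZZ:ZZ
:::Z:Z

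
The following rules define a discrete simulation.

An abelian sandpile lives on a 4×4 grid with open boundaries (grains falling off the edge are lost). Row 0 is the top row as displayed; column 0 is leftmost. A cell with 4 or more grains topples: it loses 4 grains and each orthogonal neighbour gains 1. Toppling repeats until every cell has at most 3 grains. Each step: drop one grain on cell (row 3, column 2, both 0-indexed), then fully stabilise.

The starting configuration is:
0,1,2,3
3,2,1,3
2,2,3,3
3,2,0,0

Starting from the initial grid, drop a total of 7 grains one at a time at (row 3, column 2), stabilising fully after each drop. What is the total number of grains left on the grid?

25

[0] 0,1,2,3
3,2,1,3
2,2,3,3
3,2,0,0
[1] 0,1,2,3
3,2,1,3
2,2,3,3
3,2,1,0
[2] 0,1,2,3
3,2,1,3
2,2,3,3
3,2,2,0
[3] 0,1,2,3
3,2,1,3
2,2,3,3
3,2,3,0
[4] 0,1,3,0
3,2,3,1
2,3,1,1
3,3,1,2
[5] 0,1,3,0
3,2,3,1
2,3,1,1
3,3,2,2
[6] 0,1,3,0
3,2,3,1
2,3,1,1
3,3,3,2
[7] 1,3,0,1
1,1,2,2
1,3,0,2
1,2,2,3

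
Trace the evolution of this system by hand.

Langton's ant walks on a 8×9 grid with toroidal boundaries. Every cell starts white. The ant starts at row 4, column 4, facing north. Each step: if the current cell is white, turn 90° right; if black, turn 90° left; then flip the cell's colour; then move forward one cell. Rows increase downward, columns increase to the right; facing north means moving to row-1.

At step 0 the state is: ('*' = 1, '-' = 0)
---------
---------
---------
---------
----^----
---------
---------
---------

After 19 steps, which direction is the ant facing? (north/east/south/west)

gen 0: ---------
---------
---------
---------
----^----
---------
---------
---------
gen 1: ---------
---------
---------
---------
----*>---
---------
---------
---------
gen 2: ---------
---------
---------
---------
----**---
-----v---
---------
---------
gen 3: ---------
---------
---------
---------
----**---
----<*---
---------
---------
gen 4: ---------
---------
---------
---------
----^*---
----**---
---------
---------
gen 5: ---------
---------
---------
---------
---<-*---
----**---
---------
---------
gen 6: ---------
---------
---------
---^-----
---*-*---
----**---
---------
---------
gen 7: ---------
---------
---------
---*>----
---*-*---
----**---
---------
---------
gen 8: ---------
---------
---------
---**----
---*v*---
----**---
---------
---------
gen 9: ---------
---------
---------
---**----
---<**---
----**---
---------
---------
gen 10: ---------
---------
---------
---**----
----**---
---v**---
---------
---------
gen 11: ---------
---------
---------
---**----
----**---
--<***---
---------
---------
gen 12: ---------
---------
---------
---**----
--^-**---
--****---
---------
---------
gen 13: ---------
---------
---------
---**----
--*>**---
--****---
---------
---------
gen 14: ---------
---------
---------
---**----
--****---
--*v**---
---------
---------
gen 15: ---------
---------
---------
---**----
--****---
--*->*---
---------
---------
gen 16: ---------
---------
---------
---**----
--**^*---
--*--*---
---------
---------
gen 17: ---------
---------
---------
---**----
--*<-*---
--*--*---
---------
---------
gen 18: ---------
---------
---------
---**----
--*--*---
--*v-*---
---------
---------
gen 19: ---------
---------
---------
---**----
--*--*---
--<*-*---
---------
---------

west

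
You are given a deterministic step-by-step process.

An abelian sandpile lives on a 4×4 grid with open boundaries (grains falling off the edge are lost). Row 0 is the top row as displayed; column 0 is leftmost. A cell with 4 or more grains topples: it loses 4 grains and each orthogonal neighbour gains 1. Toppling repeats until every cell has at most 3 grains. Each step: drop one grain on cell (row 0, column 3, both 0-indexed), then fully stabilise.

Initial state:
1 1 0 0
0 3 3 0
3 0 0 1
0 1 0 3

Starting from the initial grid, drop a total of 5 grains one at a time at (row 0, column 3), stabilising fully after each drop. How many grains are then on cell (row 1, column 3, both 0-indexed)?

k=0  1 1 0 0
0 3 3 0
3 0 0 1
0 1 0 3
k=1  1 1 0 1
0 3 3 0
3 0 0 1
0 1 0 3
k=2  1 1 0 2
0 3 3 0
3 0 0 1
0 1 0 3
k=3  1 1 0 3
0 3 3 0
3 0 0 1
0 1 0 3
k=4  1 1 1 0
0 3 3 1
3 0 0 1
0 1 0 3
k=5  1 1 1 1
0 3 3 1
3 0 0 1
0 1 0 3

1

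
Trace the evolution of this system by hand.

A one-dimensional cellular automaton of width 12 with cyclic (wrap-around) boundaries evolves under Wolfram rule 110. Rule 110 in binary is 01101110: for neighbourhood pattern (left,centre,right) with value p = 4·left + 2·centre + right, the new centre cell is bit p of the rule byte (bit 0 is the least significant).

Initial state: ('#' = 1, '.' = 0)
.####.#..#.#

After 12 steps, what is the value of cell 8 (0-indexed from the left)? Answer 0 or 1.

step 0: .####.#..#.#
step 1: ##..###.####
step 2: .#.##.###...
step 3: #######.#...
step 4: #.....###..#
step 5: #....##.#.##
step 6: #...#######.
step 7: #..##.....##
step 8: #.###....##.
step 9: ###.#...####
step 10: ..###..##...
step 11: .##.#.###...
step 12: #######.#...

1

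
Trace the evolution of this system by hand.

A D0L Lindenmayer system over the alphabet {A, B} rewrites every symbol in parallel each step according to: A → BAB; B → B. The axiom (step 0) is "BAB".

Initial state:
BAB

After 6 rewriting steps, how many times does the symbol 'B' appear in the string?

0) BAB
1) BBABB
2) BBBABBB
3) BBBBABBBB
4) BBBBBABBBBB
5) BBBBBBABBBBBB
6) BBBBBBBABBBBBBB

14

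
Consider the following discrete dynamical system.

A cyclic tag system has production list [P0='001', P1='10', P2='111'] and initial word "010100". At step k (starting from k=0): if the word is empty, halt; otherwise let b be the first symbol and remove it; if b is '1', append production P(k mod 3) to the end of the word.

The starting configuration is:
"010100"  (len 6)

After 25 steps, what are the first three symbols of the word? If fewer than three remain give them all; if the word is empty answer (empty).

110

0) "010100"  (len 6)
1) "10100"  (len 5)
2) "010010"  (len 6)
3) "10010"  (len 5)
4) "0010001"  (len 7)
5) "010001"  (len 6)
6) "10001"  (len 5)
7) "0001001"  (len 7)
8) "001001"  (len 6)
9) "01001"  (len 5)
10) "1001"  (len 4)
11) "00110"  (len 5)
12) "0110"  (len 4)
13) "110"  (len 3)
14) "1010"  (len 4)
15) "010111"  (len 6)
16) "10111"  (len 5)
17) "011110"  (len 6)
18) "11110"  (len 5)
19) "1110001"  (len 7)
20) "11000110"  (len 8)
21) "1000110111"  (len 10)
22) "000110111001"  (len 12)
23) "00110111001"  (len 11)
24) "0110111001"  (len 10)
25) "110111001"  (len 9)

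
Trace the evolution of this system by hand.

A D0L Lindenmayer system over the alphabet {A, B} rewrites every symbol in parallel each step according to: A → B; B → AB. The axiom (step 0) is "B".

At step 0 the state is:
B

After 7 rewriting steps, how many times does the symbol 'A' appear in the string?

13

k=0  B
k=1  AB
k=2  BAB
k=3  ABBAB
k=4  BABABBAB
k=5  ABBABBABABBAB
k=6  BABABBABABBABBABABBAB
k=7  ABBABBABABBABBABABBABABBABBABABBAB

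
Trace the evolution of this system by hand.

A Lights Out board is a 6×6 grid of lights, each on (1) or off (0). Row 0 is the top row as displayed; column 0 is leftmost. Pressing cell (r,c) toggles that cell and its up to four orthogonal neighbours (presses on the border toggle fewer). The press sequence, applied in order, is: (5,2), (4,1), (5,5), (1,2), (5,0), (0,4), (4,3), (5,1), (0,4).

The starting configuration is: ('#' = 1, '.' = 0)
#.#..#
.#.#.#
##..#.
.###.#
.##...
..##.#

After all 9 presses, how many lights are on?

step 0: #.#..#
.#.#.#
##..#.
.###.#
.##...
..##.#
step 1: #.#..#
.#.#.#
##..#.
.###.#
.#....
.#...#
step 2: #.#..#
.#.#.#
##..#.
..##.#
#.#...
.....#
step 3: #.#..#
.#.#.#
##..#.
..##.#
#.#..#
....#.
step 4: #....#
..#..#
###.#.
..##.#
#.#..#
....#.
step 5: #....#
..#..#
###.#.
..##.#
..#..#
##..#.
step 6: #..##.
..#.##
###.#.
..##.#
..#..#
##..#.
step 7: #..##.
..#.##
###.#.
..#..#
...###
##.##.
step 8: #..##.
..#.##
###.#.
..#..#
.#.###
..###.
step 9: #....#
..#..#
###.#.
..#..#
.#.###
..###.

17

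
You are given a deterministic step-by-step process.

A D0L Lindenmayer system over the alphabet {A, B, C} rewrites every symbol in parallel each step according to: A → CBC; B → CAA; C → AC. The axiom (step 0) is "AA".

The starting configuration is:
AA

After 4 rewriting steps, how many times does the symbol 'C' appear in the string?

42

k=0  AA
k=1  CBCCBC
k=2  ACCAAACACCAAAC
k=3  CBCACACCBCCBCCBCACCBCACACCBCCBCCBCAC
k=4  ACCAAACCBCACCBCACACCAAACACCAAACACCAAACCBCACACCAAACCBCACCBCACACCAAACACCAAACACCAAACCBCAC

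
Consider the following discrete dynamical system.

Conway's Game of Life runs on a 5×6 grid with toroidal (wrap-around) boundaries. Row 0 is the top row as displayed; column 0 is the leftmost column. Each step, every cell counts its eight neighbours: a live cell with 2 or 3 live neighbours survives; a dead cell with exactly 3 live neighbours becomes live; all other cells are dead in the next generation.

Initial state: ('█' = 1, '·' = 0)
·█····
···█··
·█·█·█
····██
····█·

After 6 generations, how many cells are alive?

0) ·█····
···█··
·█·█·█
····██
····█·
1) ······
█···█·
█·██·█
█··█·█
····██
2) ····█·
██·██·
··██··
·███··
█···██
3) ·█····
·█··██
█·····
██···█
███·██
4) ···█··
·█···█
····█·
··█·█·
··█·█·
5) ··███·
····█·
···███
····██
··█·█·
6) ··█·██
··█···
···█··
······
··█···

6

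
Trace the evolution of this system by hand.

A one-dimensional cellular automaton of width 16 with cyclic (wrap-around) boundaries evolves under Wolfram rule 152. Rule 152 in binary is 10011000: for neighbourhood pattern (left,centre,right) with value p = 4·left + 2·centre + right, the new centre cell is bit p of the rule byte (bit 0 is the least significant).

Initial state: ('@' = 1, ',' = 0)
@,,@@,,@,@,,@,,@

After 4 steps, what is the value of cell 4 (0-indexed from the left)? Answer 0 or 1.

gen 0: @,,@@,,@,@,,@,,@
gen 1: ,@,@,@,,,,@,,@,@
gen 2: ,,,,,,@,,,,@,,,,
gen 3: ,,,,,,,@,,,,@,,,
gen 4: ,,,,,,,,@,,,,@,,

0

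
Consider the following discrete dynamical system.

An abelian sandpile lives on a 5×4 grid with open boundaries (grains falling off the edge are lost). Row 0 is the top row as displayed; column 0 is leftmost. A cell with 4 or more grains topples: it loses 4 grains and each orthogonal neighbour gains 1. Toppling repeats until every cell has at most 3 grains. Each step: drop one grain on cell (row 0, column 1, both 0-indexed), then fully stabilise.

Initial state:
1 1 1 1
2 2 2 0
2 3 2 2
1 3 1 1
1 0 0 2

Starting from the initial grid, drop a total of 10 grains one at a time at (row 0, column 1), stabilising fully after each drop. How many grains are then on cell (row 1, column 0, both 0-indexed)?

2

k=0  1 1 1 1
2 2 2 0
2 3 2 2
1 3 1 1
1 0 0 2
k=1  1 2 1 1
2 2 2 0
2 3 2 2
1 3 1 1
1 0 0 2
k=2  1 3 1 1
2 2 2 0
2 3 2 2
1 3 1 1
1 0 0 2
k=3  2 0 2 1
2 3 2 0
2 3 2 2
1 3 1 1
1 0 0 2
k=4  2 1 2 1
2 3 2 0
2 3 2 2
1 3 1 1
1 0 0 2
k=5  2 2 2 1
2 3 2 0
2 3 2 2
1 3 1 1
1 0 0 2
k=6  2 3 2 1
2 3 2 0
2 3 2 2
1 3 1 1
1 0 0 2
k=7  3 1 3 1
3 1 3 0
3 1 3 2
2 0 2 1
1 1 0 2
k=8  3 2 3 1
3 1 3 0
3 1 3 2
2 0 2 1
1 1 0 2
k=9  3 3 3 1
3 1 3 0
3 1 3 2
2 0 2 1
1 1 0 2
k=10  1 3 1 2
2 1 2 1
1 0 1 3
3 1 3 1
1 1 0 2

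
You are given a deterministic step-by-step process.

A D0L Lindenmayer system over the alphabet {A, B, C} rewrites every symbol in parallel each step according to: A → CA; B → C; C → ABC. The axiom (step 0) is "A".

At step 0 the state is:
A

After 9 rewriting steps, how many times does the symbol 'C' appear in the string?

gen 0: A
gen 1: CA
gen 2: ABCCA
gen 3: CACABCABCCA
gen 4: ABCCAABCCACABCCACABCABCCA
gen 5: CACABCABCCACACABCABCCAABCCACABCABCCAABCCACABCCACABCABCCA
gen 6: ABCCAABCCACABCCACABCABCCAABCCAABCCACABCCACABCABCCACACABCAB…BCCACABCABCCACACABCABCCAABCCACABCABCCAABCCACABCCACABCABCCA  (len 126)
gen 7: CACABCABCCACACABCABCCAABCCACABCABCCAABCCACABCCACABCABCCACA…BCCACABCABCCACACABCABCCAABCCACABCABCCAABCCACABCCACABCABCCA  (len 283)
gen 8: ABCCAABCCACABCCACABCABCCAABCCAABCCACABCCACABCABCCACACABCAB…BCCACABCABCCACACABCABCCAABCCACABCABCCAABCCACABCCACABCABCCA  (len 636)
gen 9: CACABCABCCACACABCABCCAABCCACABCABCCAABCCACABCCACABCABCCACA…BCCACABCABCCACACABCABCCAABCCACABCABCCAABCCACABCCACABCABCCA  (len 1429)

636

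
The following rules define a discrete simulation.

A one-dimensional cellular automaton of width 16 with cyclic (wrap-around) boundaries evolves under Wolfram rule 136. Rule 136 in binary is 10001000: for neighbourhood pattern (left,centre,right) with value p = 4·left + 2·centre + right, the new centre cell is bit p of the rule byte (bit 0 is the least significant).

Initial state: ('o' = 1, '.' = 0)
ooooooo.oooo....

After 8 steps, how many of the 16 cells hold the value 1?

0

t=0: ooooooo.oooo....
t=1: oooooo..ooo.....
t=2: ooooo...oo......
t=3: oooo....o.......
t=4: ooo.............
t=5: oo..............
t=6: o...............
t=7: ................
t=8: ................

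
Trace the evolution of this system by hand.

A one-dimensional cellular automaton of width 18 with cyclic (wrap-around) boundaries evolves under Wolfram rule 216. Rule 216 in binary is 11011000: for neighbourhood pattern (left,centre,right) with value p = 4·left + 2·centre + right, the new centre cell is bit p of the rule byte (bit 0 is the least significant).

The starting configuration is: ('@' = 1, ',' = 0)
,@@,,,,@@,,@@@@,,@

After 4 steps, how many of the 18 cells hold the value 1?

15

step 0: ,@@,,,,@@,,@@@@,,@
step 1: ,@@@,,,@@@,@@@@@,,
step 2: ,@@@@,,@@@,@@@@@@,
step 3: ,@@@@@,@@@,@@@@@@@
step 4: ,@@@@@,@@@,@@@@@@@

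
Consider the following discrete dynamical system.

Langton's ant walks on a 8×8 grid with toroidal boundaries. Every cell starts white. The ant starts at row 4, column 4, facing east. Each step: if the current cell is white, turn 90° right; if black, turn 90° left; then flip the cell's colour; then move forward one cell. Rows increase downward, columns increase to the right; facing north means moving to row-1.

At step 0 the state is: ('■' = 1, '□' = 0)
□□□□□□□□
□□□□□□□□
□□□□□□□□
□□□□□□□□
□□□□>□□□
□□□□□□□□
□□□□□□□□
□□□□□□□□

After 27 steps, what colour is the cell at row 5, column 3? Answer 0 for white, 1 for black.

t=0: □□□□□□□□
□□□□□□□□
□□□□□□□□
□□□□□□□□
□□□□>□□□
□□□□□□□□
□□□□□□□□
□□□□□□□□
t=1: □□□□□□□□
□□□□□□□□
□□□□□□□□
□□□□□□□□
□□□□■□□□
□□□□v□□□
□□□□□□□□
□□□□□□□□
t=2: □□□□□□□□
□□□□□□□□
□□□□□□□□
□□□□□□□□
□□□□■□□□
□□□<■□□□
□□□□□□□□
□□□□□□□□
t=3: □□□□□□□□
□□□□□□□□
□□□□□□□□
□□□□□□□□
□□□^■□□□
□□□■■□□□
□□□□□□□□
□□□□□□□□
t=4: □□□□□□□□
□□□□□□□□
□□□□□□□□
□□□□□□□□
□□□■>□□□
□□□■■□□□
□□□□□□□□
□□□□□□□□
t=5: □□□□□□□□
□□□□□□□□
□□□□□□□□
□□□□^□□□
□□□■□□□□
□□□■■□□□
□□□□□□□□
□□□□□□□□
t=6: □□□□□□□□
□□□□□□□□
□□□□□□□□
□□□□■>□□
□□□■□□□□
□□□■■□□□
□□□□□□□□
□□□□□□□□
t=7: □□□□□□□□
□□□□□□□□
□□□□□□□□
□□□□■■□□
□□□■□v□□
□□□■■□□□
□□□□□□□□
□□□□□□□□
t=8: □□□□□□□□
□□□□□□□□
□□□□□□□□
□□□□■■□□
□□□■<■□□
□□□■■□□□
□□□□□□□□
□□□□□□□□
t=9: □□□□□□□□
□□□□□□□□
□□□□□□□□
□□□□^■□□
□□□■■■□□
□□□■■□□□
□□□□□□□□
□□□□□□□□
t=10: □□□□□□□□
□□□□□□□□
□□□□□□□□
□□□<□■□□
□□□■■■□□
□□□■■□□□
□□□□□□□□
□□□□□□□□
t=11: □□□□□□□□
□□□□□□□□
□□□^□□□□
□□□■□■□□
□□□■■■□□
□□□■■□□□
□□□□□□□□
□□□□□□□□
t=12: □□□□□□□□
□□□□□□□□
□□□■>□□□
□□□■□■□□
□□□■■■□□
□□□■■□□□
□□□□□□□□
□□□□□□□□
t=13: □□□□□□□□
□□□□□□□□
□□□■■□□□
□□□■v■□□
□□□■■■□□
□□□■■□□□
□□□□□□□□
□□□□□□□□
t=14: □□□□□□□□
□□□□□□□□
□□□■■□□□
□□□<■■□□
□□□■■■□□
□□□■■□□□
□□□□□□□□
□□□□□□□□
t=15: □□□□□□□□
□□□□□□□□
□□□■■□□□
□□□□■■□□
□□□v■■□□
□□□■■□□□
□□□□□□□□
□□□□□□□□
t=16: □□□□□□□□
□□□□□□□□
□□□■■□□□
□□□□■■□□
□□□□>■□□
□□□■■□□□
□□□□□□□□
□□□□□□□□
t=17: □□□□□□□□
□□□□□□□□
□□□■■□□□
□□□□^■□□
□□□□□■□□
□□□■■□□□
□□□□□□□□
□□□□□□□□
t=18: □□□□□□□□
□□□□□□□□
□□□■■□□□
□□□<□■□□
□□□□□■□□
□□□■■□□□
□□□□□□□□
□□□□□□□□
t=19: □□□□□□□□
□□□□□□□□
□□□^■□□□
□□□■□■□□
□□□□□■□□
□□□■■□□□
□□□□□□□□
□□□□□□□□
t=20: □□□□□□□□
□□□□□□□□
□□<□■□□□
□□□■□■□□
□□□□□■□□
□□□■■□□□
□□□□□□□□
□□□□□□□□
t=21: □□□□□□□□
□□^□□□□□
□□■□■□□□
□□□■□■□□
□□□□□■□□
□□□■■□□□
□□□□□□□□
□□□□□□□□
t=22: □□□□□□□□
□□■>□□□□
□□■□■□□□
□□□■□■□□
□□□□□■□□
□□□■■□□□
□□□□□□□□
□□□□□□□□
t=23: □□□□□□□□
□□■■□□□□
□□■v■□□□
□□□■□■□□
□□□□□■□□
□□□■■□□□
□□□□□□□□
□□□□□□□□
t=24: □□□□□□□□
□□■■□□□□
□□<■■□□□
□□□■□■□□
□□□□□■□□
□□□■■□□□
□□□□□□□□
□□□□□□□□
t=25: □□□□□□□□
□□■■□□□□
□□□■■□□□
□□v■□■□□
□□□□□■□□
□□□■■□□□
□□□□□□□□
□□□□□□□□
t=26: □□□□□□□□
□□■■□□□□
□□□■■□□□
□<■■□■□□
□□□□□■□□
□□□■■□□□
□□□□□□□□
□□□□□□□□
t=27: □□□□□□□□
□□■■□□□□
□^□■■□□□
□■■■□■□□
□□□□□■□□
□□□■■□□□
□□□□□□□□
□□□□□□□□

1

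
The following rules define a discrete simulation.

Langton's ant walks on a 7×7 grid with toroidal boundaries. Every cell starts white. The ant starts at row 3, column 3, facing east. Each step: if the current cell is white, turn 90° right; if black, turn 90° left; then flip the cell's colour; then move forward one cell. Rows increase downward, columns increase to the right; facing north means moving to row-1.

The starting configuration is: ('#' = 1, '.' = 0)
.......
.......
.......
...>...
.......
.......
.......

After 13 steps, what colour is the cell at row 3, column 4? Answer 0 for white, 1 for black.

[0] .......
.......
.......
...>...
.......
.......
.......
[1] .......
.......
.......
...#...
...v...
.......
.......
[2] .......
.......
.......
...#...
..<#...
.......
.......
[3] .......
.......
.......
..^#...
..##...
.......
.......
[4] .......
.......
.......
..#>...
..##...
.......
.......
[5] .......
.......
...^...
..#....
..##...
.......
.......
[6] .......
.......
...#>..
..#....
..##...
.......
.......
[7] .......
.......
...##..
..#.v..
..##...
.......
.......
[8] .......
.......
...##..
..#<#..
..##...
.......
.......
[9] .......
.......
...^#..
..###..
..##...
.......
.......
[10] .......
.......
..<.#..
..###..
..##...
.......
.......
[11] .......
..^....
..#.#..
..###..
..##...
.......
.......
[12] .......
..#>...
..#.#..
..###..
..##...
.......
.......
[13] .......
..##...
..#v#..
..###..
..##...
.......
.......

1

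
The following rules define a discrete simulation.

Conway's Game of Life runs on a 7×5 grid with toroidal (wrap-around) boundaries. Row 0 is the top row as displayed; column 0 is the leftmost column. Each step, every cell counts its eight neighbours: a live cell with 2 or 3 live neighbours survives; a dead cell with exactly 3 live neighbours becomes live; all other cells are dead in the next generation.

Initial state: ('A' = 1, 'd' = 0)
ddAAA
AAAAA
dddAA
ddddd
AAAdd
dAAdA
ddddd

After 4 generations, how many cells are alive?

3

[0] ddAAA
AAAAA
dddAA
ddddd
AAAdd
dAAdA
ddddd
[1] ddddd
dAddd
dAddd
AAAAA
AdAAd
ddAAd
AAddA
[2] dAddd
ddddd
dddAA
ddddd
Adddd
ddddd
AAAAA
[3] dAdAA
ddddd
ddddd
ddddA
ddddd
ddAAd
AAAAA
[4] dAddd
ddddd
ddddd
ddddd
dddAd
Adddd
ddddd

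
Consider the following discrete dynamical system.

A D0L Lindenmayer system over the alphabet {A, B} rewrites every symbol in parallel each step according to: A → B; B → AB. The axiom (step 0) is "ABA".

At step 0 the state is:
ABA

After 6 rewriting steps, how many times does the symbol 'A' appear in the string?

18

gen 0: ABA
gen 1: BABB
gen 2: ABBABAB
gen 3: BABABBABBAB
gen 4: ABBABBABABBABABBAB
gen 5: BABABBABABBABBABABBABBABABBAB
gen 6: ABBABBABABBABBABABBABABBABBABABBABABBABBABABBAB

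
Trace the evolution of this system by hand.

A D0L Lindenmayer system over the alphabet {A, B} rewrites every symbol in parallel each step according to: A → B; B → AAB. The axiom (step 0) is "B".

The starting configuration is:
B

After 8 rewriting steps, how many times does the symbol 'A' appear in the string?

step 0: B
step 1: AAB
step 2: BBAAB
step 3: AABAABBBAAB
step 4: BBAABBBAABAABAABBBAAB
step 5: AABAABBBAABAABAABBBAABBBAABBBAABAABAABBBAAB
step 6: BBAABBBAABAABAABBBAABBBAABBBAABAABAABBBAABAABAABBBAABAABAABBBAABBBAABBBAABAABAABBBAAB
step 7: AABAABBBAABAABAABBBAABBBAABBBAABAABAABBBAABAABAABBBAABAABA…BAABAABAABBBAABAABAABBBAABAABAABBBAABBBAABBBAABAABAABBBAAB  (len 171)
step 8: BBAABBBAABAABAABBBAABBBAABBBAABAABAABBBAABAABAABBBAABAABAA…BAABAABAABBBAABAABAABBBAABAABAABBBAABBBAABBBAABAABAABBBAAB  (len 341)

170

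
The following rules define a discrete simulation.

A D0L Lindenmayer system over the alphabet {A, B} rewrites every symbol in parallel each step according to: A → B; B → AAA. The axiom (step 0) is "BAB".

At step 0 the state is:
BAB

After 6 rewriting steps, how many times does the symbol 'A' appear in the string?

[0] BAB
[1] AAABAAA
[2] BBBAAABBB
[3] AAAAAAAAABBBAAAAAAAAA
[4] BBBBBBBBBAAAAAAAAABBBBBBBBB
[5] AAAAAAAAAAAAAAAAAAAAAAAAAAABBBBBBBBBAAAAAAAAAAAAAAAAAAAAAAAAAAA
[6] BBBBBBBBBBBBBBBBBBBBBBBBBBBAAAAAAAAAAAAAAAAAAAAAAAAAAABBBBBBBBBBBBBBBBBBBBBBBBBBB

27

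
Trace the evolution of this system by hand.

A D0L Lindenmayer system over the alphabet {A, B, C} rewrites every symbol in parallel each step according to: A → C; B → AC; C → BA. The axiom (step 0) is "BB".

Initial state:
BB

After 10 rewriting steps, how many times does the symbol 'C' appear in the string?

gen 0: BB
gen 1: ACAC
gen 2: CBACBA
gen 3: BAACCBAACC
gen 4: ACCCBABAACCCBABA
gen 5: CBABABAACCACCCBABABAACCACC
gen 6: BAACCACCACCCBABACBABABAACCACCACCCBABACBABA
gen 7: ACCCBABACBABACBABABAACCACCBAACCACCACCCBABACBABACBABABAACCACCBAACCACC
gen 8: CBABABAACCACCBAACCACCBAACCACCACCCBABACBABAACCCBABACBABACBABABAACCACCBAACCACCBAACCACCACCCBABACBABAACCCBABACBABA
gen 9: BAACCACCACCCBABACBABAACCCBABACBABAACCCBABACBABACBABABAACCA…ABAACCCBABACBABACBABABAACCACCBAACCACCCBABABAACCACCBAACCACC  (len 178)
gen 10: ACCCBABACBABACBABABAACCACCBAACCACCCBABABAACCACCBAACCACCCBA…CCBABACBABAACCCBABACBABABAACCACCACCCBABACBABAACCCBABACBABA  (len 288)

110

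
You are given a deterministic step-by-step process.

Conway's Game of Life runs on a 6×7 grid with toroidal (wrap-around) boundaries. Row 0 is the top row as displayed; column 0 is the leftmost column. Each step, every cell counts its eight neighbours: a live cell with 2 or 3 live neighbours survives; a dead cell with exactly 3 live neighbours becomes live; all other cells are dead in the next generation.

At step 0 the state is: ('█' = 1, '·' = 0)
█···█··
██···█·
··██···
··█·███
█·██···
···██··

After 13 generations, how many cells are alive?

4

t=0: █···█··
██···█·
··██···
··█·███
█·██···
···██··
t=1: ██·████
█████·█
█·██···
····███
·██···█
·██·█··
t=2: ·······
·······
·······
····███
·██·█·█
····█··
t=3: ·······
·······
·····█·
█··██·█
█···█·█
···█·█·
t=4: ·······
·······
····███
█··██··
█······
····███
t=5: ·····█·
·····█·
···████
█··██··
█··█···
·····██
t=6: ····██·
·······
···█··█
█·█····
█··█·█·
····███
t=7: ····█·█
····██·
·······
█████··
██·█·█·
···█···
t=8: ···██··
····██·
·██··█·
█··██·█
█·····█
█·██·██
t=9: ··█····
··█··█·
███····
··███··
··█····
████·█·
t=10: ····█·█
··██···
····█··
·······
·······
···█···
t=11: ··█·█··
···███·
···█···
·······
·······
·······
t=12: ····██·
··█··█·
···█···
·······
·······
·······
t=13: ····██·
···█·█·
·······
·······
·······
·······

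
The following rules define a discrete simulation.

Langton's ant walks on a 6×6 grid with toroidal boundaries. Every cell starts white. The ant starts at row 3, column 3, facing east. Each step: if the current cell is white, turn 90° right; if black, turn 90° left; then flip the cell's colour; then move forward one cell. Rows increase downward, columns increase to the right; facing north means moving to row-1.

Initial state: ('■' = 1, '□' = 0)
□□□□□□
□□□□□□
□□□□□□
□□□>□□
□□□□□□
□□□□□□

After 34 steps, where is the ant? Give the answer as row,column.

0) □□□□□□
□□□□□□
□□□□□□
□□□>□□
□□□□□□
□□□□□□
1) □□□□□□
□□□□□□
□□□□□□
□□□■□□
□□□v□□
□□□□□□
2) □□□□□□
□□□□□□
□□□□□□
□□□■□□
□□<■□□
□□□□□□
3) □□□□□□
□□□□□□
□□□□□□
□□^■□□
□□■■□□
□□□□□□
4) □□□□□□
□□□□□□
□□□□□□
□□■>□□
□□■■□□
□□□□□□
5) □□□□□□
□□□□□□
□□□^□□
□□■□□□
□□■■□□
□□□□□□
6) □□□□□□
□□□□□□
□□□■>□
□□■□□□
□□■■□□
□□□□□□
7) □□□□□□
□□□□□□
□□□■■□
□□■□v□
□□■■□□
□□□□□□
8) □□□□□□
□□□□□□
□□□■■□
□□■<■□
□□■■□□
□□□□□□
9) □□□□□□
□□□□□□
□□□^■□
□□■■■□
□□■■□□
□□□□□□
10) □□□□□□
□□□□□□
□□<□■□
□□■■■□
□□■■□□
□□□□□□
11) □□□□□□
□□^□□□
□□■□■□
□□■■■□
□□■■□□
□□□□□□
12) □□□□□□
□□■>□□
□□■□■□
□□■■■□
□□■■□□
□□□□□□
13) □□□□□□
□□■■□□
□□■v■□
□□■■■□
□□■■□□
□□□□□□
14) □□□□□□
□□■■□□
□□<■■□
□□■■■□
□□■■□□
□□□□□□
15) □□□□□□
□□■■□□
□□□■■□
□□v■■□
□□■■□□
□□□□□□
16) □□□□□□
□□■■□□
□□□■■□
□□□>■□
□□■■□□
□□□□□□
17) □□□□□□
□□■■□□
□□□^■□
□□□□■□
□□■■□□
□□□□□□
18) □□□□□□
□□■■□□
□□<□■□
□□□□■□
□□■■□□
□□□□□□
19) □□□□□□
□□^■□□
□□■□■□
□□□□■□
□□■■□□
□□□□□□
20) □□□□□□
□<□■□□
□□■□■□
□□□□■□
□□■■□□
□□□□□□
21) □^□□□□
□■□■□□
□□■□■□
□□□□■□
□□■■□□
□□□□□□
22) □■>□□□
□■□■□□
□□■□■□
□□□□■□
□□■■□□
□□□□□□
23) □■■□□□
□■v■□□
□□■□■□
□□□□■□
□□■■□□
□□□□□□
24) □■■□□□
□<■■□□
□□■□■□
□□□□■□
□□■■□□
□□□□□□
25) □■■□□□
□□■■□□
□v■□■□
□□□□■□
□□■■□□
□□□□□□
26) □■■□□□
□□■■□□
<■■□■□
□□□□■□
□□■■□□
□□□□□□
27) □■■□□□
^□■■□□
■■■□■□
□□□□■□
□□■■□□
□□□□□□
28) □■■□□□
■>■■□□
■■■□■□
□□□□■□
□□■■□□
□□□□□□
29) □■■□□□
■■■■□□
■v■□■□
□□□□■□
□□■■□□
□□□□□□
30) □■■□□□
■■■■□□
■□>□■□
□□□□■□
□□■■□□
□□□□□□
31) □■■□□□
■■^■□□
■□□□■□
□□□□■□
□□■■□□
□□□□□□
32) □■■□□□
■<□■□□
■□□□■□
□□□□■□
□□■■□□
□□□□□□
33) □■■□□□
■□□■□□
■v□□■□
□□□□■□
□□■■□□
□□□□□□
34) □■■□□□
■□□■□□
<■□□■□
□□□□■□
□□■■□□
□□□□□□

2,0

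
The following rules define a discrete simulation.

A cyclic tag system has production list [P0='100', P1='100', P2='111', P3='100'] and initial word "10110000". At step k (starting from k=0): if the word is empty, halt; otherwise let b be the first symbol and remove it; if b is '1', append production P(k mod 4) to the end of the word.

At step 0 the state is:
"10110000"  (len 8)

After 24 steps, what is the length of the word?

[0] "10110000"  (len 8)
[1] "0110000100"  (len 10)
[2] "110000100"  (len 9)
[3] "10000100111"  (len 11)
[4] "0000100111100"  (len 13)
[5] "000100111100"  (len 12)
[6] "00100111100"  (len 11)
[7] "0100111100"  (len 10)
[8] "100111100"  (len 9)
[9] "00111100100"  (len 11)
[10] "0111100100"  (len 10)
[11] "111100100"  (len 9)
[12] "11100100100"  (len 11)
[13] "1100100100100"  (len 13)
[14] "100100100100100"  (len 15)
[15] "00100100100100111"  (len 17)
[16] "0100100100100111"  (len 16)
[17] "100100100100111"  (len 15)
[18] "00100100100111100"  (len 17)
[19] "0100100100111100"  (len 16)
[20] "100100100111100"  (len 15)
[21] "00100100111100100"  (len 17)
[22] "0100100111100100"  (len 16)
[23] "100100111100100"  (len 15)
[24] "00100111100100100"  (len 17)

17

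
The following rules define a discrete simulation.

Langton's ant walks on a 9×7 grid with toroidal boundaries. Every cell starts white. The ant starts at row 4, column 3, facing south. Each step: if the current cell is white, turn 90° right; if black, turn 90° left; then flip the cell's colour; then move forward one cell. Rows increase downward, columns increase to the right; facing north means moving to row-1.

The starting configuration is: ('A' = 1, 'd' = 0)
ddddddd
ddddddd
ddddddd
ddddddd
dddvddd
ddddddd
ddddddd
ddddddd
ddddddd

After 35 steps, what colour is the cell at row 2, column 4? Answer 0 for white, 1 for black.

1

t=0: ddddddd
ddddddd
ddddddd
ddddddd
dddvddd
ddddddd
ddddddd
ddddddd
ddddddd
t=1: ddddddd
ddddddd
ddddddd
ddddddd
dd<Addd
ddddddd
ddddddd
ddddddd
ddddddd
t=2: ddddddd
ddddddd
ddddddd
dd^dddd
ddAAddd
ddddddd
ddddddd
ddddddd
ddddddd
t=3: ddddddd
ddddddd
ddddddd
ddA>ddd
ddAAddd
ddddddd
ddddddd
ddddddd
ddddddd
t=4: ddddddd
ddddddd
ddddddd
ddAAddd
ddAvddd
ddddddd
ddddddd
ddddddd
ddddddd
t=5: ddddddd
ddddddd
ddddddd
ddAAddd
ddAd>dd
ddddddd
ddddddd
ddddddd
ddddddd
t=6: ddddddd
ddddddd
ddddddd
ddAAddd
ddAdAdd
ddddvdd
ddddddd
ddddddd
ddddddd
t=7: ddddddd
ddddddd
ddddddd
ddAAddd
ddAdAdd
ddd<Add
ddddddd
ddddddd
ddddddd
t=8: ddddddd
ddddddd
ddddddd
ddAAddd
ddA^Add
dddAAdd
ddddddd
ddddddd
ddddddd
t=9: ddddddd
ddddddd
ddddddd
ddAAddd
ddAA>dd
dddAAdd
ddddddd
ddddddd
ddddddd
t=10: ddddddd
ddddddd
ddddddd
ddAA^dd
ddAAddd
dddAAdd
ddddddd
ddddddd
ddddddd
t=11: ddddddd
ddddddd
ddddddd
ddAAA>d
ddAAddd
dddAAdd
ddddddd
ddddddd
ddddddd
t=12: ddddddd
ddddddd
ddddddd
ddAAAAd
ddAAdvd
dddAAdd
ddddddd
ddddddd
ddddddd
t=13: ddddddd
ddddddd
ddddddd
ddAAAAd
ddAA<Ad
dddAAdd
ddddddd
ddddddd
ddddddd
t=14: ddddddd
ddddddd
ddddddd
ddAA^Ad
ddAAAAd
dddAAdd
ddddddd
ddddddd
ddddddd
t=15: ddddddd
ddddddd
ddddddd
ddA<dAd
ddAAAAd
dddAAdd
ddddddd
ddddddd
ddddddd
t=16: ddddddd
ddddddd
ddddddd
ddAddAd
ddAvAAd
dddAAdd
ddddddd
ddddddd
ddddddd
t=17: ddddddd
ddddddd
ddddddd
ddAddAd
ddAd>Ad
dddAAdd
ddddddd
ddddddd
ddddddd
t=18: ddddddd
ddddddd
ddddddd
ddAd^Ad
ddAddAd
dddAAdd
ddddddd
ddddddd
ddddddd
t=19: ddddddd
ddddddd
ddddddd
ddAdA>d
ddAddAd
dddAAdd
ddddddd
ddddddd
ddddddd
t=20: ddddddd
ddddddd
ddddd^d
ddAdAdd
ddAddAd
dddAAdd
ddddddd
ddddddd
ddddddd
t=21: ddddddd
ddddddd
dddddA>
ddAdAdd
ddAddAd
dddAAdd
ddddddd
ddddddd
ddddddd
t=22: ddddddd
ddddddd
dddddAA
ddAdAdv
ddAddAd
dddAAdd
ddddddd
ddddddd
ddddddd
t=23: ddddddd
ddddddd
dddddAA
ddAdA<A
ddAddAd
dddAAdd
ddddddd
ddddddd
ddddddd
t=24: ddddddd
ddddddd
ddddd^A
ddAdAAA
ddAddAd
dddAAdd
ddddddd
ddddddd
ddddddd
t=25: ddddddd
ddddddd
dddd<dA
ddAdAAA
ddAddAd
dddAAdd
ddddddd
ddddddd
ddddddd
t=26: ddddddd
dddd^dd
ddddAdA
ddAdAAA
ddAddAd
dddAAdd
ddddddd
ddddddd
ddddddd
t=27: ddddddd
ddddA>d
ddddAdA
ddAdAAA
ddAddAd
dddAAdd
ddddddd
ddddddd
ddddddd
t=28: ddddddd
ddddAAd
ddddAvA
ddAdAAA
ddAddAd
dddAAdd
ddddddd
ddddddd
ddddddd
t=29: ddddddd
ddddAAd
dddd<AA
ddAdAAA
ddAddAd
dddAAdd
ddddddd
ddddddd
ddddddd
t=30: ddddddd
ddddAAd
dddddAA
ddAdvAA
ddAddAd
dddAAdd
ddddddd
ddddddd
ddddddd
t=31: ddddddd
ddddAAd
dddddAA
ddAdd>A
ddAddAd
dddAAdd
ddddddd
ddddddd
ddddddd
t=32: ddddddd
ddddAAd
ddddd^A
ddAdddA
ddAddAd
dddAAdd
ddddddd
ddddddd
ddddddd
t=33: ddddddd
ddddAAd
dddd<dA
ddAdddA
ddAddAd
dddAAdd
ddddddd
ddddddd
ddddddd
t=34: ddddddd
dddd^Ad
ddddAdA
ddAdddA
ddAddAd
dddAAdd
ddddddd
ddddddd
ddddddd
t=35: ddddddd
ddd<dAd
ddddAdA
ddAdddA
ddAddAd
dddAAdd
ddddddd
ddddddd
ddddddd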